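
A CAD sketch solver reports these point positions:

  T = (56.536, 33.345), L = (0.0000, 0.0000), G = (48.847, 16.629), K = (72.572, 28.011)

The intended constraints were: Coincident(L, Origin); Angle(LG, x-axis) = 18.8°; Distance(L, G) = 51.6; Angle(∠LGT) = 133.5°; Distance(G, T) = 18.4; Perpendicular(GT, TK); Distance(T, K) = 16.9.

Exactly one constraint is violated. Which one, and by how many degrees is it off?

Perpendicular(GT, TK) — off by 6.30°.

L = (0.00, 0.00) ✓; LG at 18.80° ✓; |LG| = 51.60 ✓; ∠LGT = 133.5° ✓; |GT| = 18.40 ✓; ∠(GT, TK) = 83.70° ✗; |TK| = 16.90 ✓.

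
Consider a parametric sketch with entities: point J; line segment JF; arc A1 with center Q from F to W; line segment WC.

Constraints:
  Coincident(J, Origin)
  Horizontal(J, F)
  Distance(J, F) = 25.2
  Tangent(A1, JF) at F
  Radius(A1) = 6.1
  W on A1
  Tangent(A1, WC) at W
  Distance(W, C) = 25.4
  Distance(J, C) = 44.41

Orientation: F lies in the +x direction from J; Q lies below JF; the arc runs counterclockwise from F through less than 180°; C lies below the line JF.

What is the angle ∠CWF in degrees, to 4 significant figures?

121.5°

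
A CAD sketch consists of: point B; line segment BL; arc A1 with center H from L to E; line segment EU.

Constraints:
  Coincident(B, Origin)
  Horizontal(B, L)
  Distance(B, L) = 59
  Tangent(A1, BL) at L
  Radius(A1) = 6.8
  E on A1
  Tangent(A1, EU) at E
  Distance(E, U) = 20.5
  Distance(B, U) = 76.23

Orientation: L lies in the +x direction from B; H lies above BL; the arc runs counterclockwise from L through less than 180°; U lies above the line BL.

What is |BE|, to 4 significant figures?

65.53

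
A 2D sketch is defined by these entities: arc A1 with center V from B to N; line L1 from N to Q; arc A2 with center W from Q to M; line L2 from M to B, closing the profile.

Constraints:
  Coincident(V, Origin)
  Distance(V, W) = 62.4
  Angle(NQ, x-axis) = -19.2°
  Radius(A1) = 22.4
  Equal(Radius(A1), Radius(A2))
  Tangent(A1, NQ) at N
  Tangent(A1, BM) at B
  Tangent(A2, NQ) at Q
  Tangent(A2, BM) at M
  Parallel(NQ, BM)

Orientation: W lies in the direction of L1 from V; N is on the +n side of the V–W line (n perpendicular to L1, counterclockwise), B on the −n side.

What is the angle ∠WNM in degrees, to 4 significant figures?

15.93°

The slot axis is L1's direction at -19.2°, so u = (cos -19.2°, sin -19.2°) = (0.9444, -0.3289) and n = (−sin -19.2°, cos -19.2°) = (0.3289, 0.9444). V is at the origin and W lies 62.4 along u from V, so W = 62.4·u = (58.93, -20.52). Tangency of A1 to both parallel lines with radius 22.4 puts N and B at V ± 22.4·n: N = (7.367, 21.15), B = (-7.367, -21.15). Equal radii place Q and M the same way about W: Q = W + 22.4·n = (66.30, 0.6328), M = W − 22.4·n = (51.56, -41.68). Then cos ∠WNM = NW·NM / (|NW||NM|), giving 15.93°.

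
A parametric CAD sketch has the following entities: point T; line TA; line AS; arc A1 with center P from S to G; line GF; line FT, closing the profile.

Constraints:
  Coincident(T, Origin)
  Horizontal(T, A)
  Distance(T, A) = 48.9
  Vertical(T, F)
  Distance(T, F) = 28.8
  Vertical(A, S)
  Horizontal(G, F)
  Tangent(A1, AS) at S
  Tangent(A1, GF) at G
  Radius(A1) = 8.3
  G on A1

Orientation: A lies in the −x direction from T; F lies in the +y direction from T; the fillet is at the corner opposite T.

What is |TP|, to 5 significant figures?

45.482

T and F share the same x with |TF| = 28.8 and F on the +y side, so F = (0.0000, 28.800). The virtual corner opposite T is at (-48.900, 28.800). The tangent condition forces PS to be normal to AS and A1 meets GF tangentially, so PG is at right angles to GF, with radius 8.3, so the center P sits 8.3 in from both sides at P = (-40.600, 20.500). Then |TP| = |P − T| = 45.482.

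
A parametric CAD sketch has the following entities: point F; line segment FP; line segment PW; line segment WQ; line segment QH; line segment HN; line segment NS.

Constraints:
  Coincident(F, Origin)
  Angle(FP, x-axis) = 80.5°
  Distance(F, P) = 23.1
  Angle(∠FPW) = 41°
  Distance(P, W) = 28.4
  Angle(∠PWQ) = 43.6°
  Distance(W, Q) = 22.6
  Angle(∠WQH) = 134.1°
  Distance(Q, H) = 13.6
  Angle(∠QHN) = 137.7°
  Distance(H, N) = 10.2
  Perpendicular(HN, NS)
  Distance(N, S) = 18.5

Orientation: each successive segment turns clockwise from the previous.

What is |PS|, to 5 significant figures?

6.7409

∠QHN = 137.7° gives HN at 76.900° from the x-axis; with |HN| = 10.2, N = (-7.5116, 26.186). HN ⟂ NS, so NS runs at -13.100°; with |NS| = 18.5, S = (10.507, 21.993). Then |PS| = |S − P| = 6.7409.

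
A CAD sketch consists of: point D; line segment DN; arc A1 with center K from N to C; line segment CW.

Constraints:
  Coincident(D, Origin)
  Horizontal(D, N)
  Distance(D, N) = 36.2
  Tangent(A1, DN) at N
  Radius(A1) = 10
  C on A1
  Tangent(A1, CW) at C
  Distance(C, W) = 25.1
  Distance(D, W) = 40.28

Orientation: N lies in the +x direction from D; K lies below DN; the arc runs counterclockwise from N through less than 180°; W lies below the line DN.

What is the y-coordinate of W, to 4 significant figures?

-33.34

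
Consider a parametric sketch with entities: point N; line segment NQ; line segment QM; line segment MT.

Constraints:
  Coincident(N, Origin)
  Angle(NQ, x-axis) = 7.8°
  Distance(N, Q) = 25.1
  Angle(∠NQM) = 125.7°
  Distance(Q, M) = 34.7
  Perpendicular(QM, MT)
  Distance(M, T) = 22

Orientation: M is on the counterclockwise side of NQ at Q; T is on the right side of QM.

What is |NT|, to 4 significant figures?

65.05

N is at the origin; NQ runs at 7.8° with length 25.1, so Q = 25.1·(cos 7.8°, sin 7.8°) = (24.87, 3.406). ∠NQM = 125.7°, so QM runs at 7.8° + (180° − 125.7°) = 62.10° from the x-axis; with |QM| = 34.7, M = Q + 34.7·(cos 62.10°, sin 62.10°) = (41.10, 34.07). QM ⟂ MT; with |MT| = 22.0 on the right of QM, T = M + 22.0·(0.8838, -0.4679) = (60.55, 23.78). Then |NT| = |T − N| = 65.05.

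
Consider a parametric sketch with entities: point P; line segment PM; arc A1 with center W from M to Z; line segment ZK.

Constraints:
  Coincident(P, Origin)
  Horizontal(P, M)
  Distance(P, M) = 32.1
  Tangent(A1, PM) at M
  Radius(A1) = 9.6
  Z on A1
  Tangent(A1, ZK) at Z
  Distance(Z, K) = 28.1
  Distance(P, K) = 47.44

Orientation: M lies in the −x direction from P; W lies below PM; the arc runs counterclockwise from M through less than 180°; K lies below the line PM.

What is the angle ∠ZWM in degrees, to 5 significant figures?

118.40°

P is at the origin; PM is horizontal with |PM| = 32.1 and M on the −x side, so M = (-32.100, 0.0000). The tangent condition forces WM to be normal to PM, so W = M + (0, -9.6) = (-32.100, -9.6000). Since WZ ⟂ ZK (tangency), |WK| = √(9.6² + 28.1²) = 29.695 regardless of where Z sits on A1. So K lies on both circle(P, 47.44) and circle(W, 29.695); the below-PM intersection is K = (-27.177, -38.884). Z is the foot of the tangent from K: Z = (-40.544, -14.167).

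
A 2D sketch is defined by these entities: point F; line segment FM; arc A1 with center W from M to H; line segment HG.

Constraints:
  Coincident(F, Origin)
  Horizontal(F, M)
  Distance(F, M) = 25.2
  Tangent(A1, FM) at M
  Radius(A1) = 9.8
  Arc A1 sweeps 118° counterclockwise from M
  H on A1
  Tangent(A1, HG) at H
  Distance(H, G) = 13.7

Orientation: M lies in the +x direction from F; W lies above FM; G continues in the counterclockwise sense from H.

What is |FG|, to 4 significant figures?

38.13

F is at the origin; FM is horizontal with |FM| = 25.2 and M on the +x side, so M = (25.20, 0.000). The tangent condition forces WM to be normal to FM, so W = M + (0, 9.8) = (25.20, 9.800). On A1, M sits at bearing -90° from W; a 118° counterclockwise sweep puts H at bearing 28°, so H = W + 9.8·(cos 28°, sin 28°) = (33.85, 14.40). Since A1 is tangent to HG there, WH ⟂ HG, so HG runs along (−sin 28°, cos 28°); with |HG| = 13.7, G = (27.42, 26.50). Then |FG| = |G − F| = 38.13.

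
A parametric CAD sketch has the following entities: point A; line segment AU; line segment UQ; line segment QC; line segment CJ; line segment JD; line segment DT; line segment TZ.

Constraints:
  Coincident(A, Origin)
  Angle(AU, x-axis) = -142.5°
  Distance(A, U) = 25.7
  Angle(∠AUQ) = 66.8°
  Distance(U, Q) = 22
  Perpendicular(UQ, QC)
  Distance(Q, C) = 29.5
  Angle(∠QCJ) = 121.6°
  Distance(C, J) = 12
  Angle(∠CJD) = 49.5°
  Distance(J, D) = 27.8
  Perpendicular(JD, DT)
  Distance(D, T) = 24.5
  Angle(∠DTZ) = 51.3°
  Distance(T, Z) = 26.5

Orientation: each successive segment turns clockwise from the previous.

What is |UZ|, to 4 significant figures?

36.44

A is at the origin; AU runs at -142.5° with length 25.7, so U = (-20.39, -15.65). ∠AUQ = 66.8° gives UQ at 104.3° from the x-axis; with |UQ| = 22.0, Q = (-25.82, 5.673). UQ ⟂ QC, so QC runs at 14.30°; with |QC| = 29.5, C = (2.763, 12.96). ∠QCJ = 121.6° gives CJ at -44.10° from the x-axis; with |CJ| = 12.0, J = (11.38, 4.609). ∠CJD = 49.5° gives JD at -174.6° from the x-axis; with |JD| = 27.8, D = (-16.30, 1.992). JD is perpendicular to DT, so DT runs at 95.40°; with |DT| = 24.5, T = (-18.60, 26.38). ∠DTZ = 51.3° gives TZ at -33.30° from the x-axis; with |TZ| = 26.5, Z = (3.547, 11.83). Then |UZ| = |Z − U| = 36.44.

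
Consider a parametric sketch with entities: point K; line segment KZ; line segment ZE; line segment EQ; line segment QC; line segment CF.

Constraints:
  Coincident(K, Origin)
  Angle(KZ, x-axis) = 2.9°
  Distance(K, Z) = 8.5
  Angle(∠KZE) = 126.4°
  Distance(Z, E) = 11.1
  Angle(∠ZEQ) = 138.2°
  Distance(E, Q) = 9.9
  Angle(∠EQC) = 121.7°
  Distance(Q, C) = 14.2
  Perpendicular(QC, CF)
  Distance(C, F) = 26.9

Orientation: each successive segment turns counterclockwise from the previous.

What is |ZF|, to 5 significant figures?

19.018

∠EQC = 121.7° gives QC at 156.60° from the x-axis; with |QC| = 14.2, C = (0.15437, 25.122). QC ⟂ CF, so CF runs at -113.40°; with |CF| = 26.9, F = (-10.529, 0.43438). Then |ZF| = |F − Z| = 19.018.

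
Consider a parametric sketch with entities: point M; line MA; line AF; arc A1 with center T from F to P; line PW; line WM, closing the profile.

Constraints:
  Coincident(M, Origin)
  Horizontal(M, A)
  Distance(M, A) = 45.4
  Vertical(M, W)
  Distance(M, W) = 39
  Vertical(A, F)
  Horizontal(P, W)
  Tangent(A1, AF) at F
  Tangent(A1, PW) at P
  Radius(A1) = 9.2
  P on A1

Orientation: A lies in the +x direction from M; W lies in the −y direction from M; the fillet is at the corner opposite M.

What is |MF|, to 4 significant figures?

54.31

The virtual corner opposite M is at (45.40, -39.00). Tangency of A1 to AF means the radius TF is perpendicular to AF and the tangent condition forces TP to be normal to PW, with radius 9.2, so the center T sits 9.2 in from both sides at T = (36.20, -29.80). That places the tangent points at F = (45.40, -29.80) on AF and P = (36.20, -39.00) on PW. Then |MF| = |F − M| = 54.31.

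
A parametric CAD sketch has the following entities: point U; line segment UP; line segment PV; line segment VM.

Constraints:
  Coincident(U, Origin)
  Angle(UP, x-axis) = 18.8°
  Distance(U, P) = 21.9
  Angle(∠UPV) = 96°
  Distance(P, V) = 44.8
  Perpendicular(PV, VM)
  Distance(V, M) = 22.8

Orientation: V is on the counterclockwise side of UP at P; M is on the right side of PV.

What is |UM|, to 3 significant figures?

64.8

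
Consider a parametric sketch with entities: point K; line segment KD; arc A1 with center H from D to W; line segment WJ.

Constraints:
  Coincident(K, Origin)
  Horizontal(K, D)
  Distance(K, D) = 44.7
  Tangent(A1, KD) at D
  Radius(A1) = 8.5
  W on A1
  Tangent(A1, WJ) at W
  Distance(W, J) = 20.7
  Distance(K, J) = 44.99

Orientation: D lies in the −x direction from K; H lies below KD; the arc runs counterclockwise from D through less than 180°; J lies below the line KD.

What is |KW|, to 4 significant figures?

52.47

Checks: |HW| = 8.500 ✓; ∠(HW, WJ) = 90.00° ✓; |WJ| = 20.70 ✓; |KJ| = 44.99 ✓.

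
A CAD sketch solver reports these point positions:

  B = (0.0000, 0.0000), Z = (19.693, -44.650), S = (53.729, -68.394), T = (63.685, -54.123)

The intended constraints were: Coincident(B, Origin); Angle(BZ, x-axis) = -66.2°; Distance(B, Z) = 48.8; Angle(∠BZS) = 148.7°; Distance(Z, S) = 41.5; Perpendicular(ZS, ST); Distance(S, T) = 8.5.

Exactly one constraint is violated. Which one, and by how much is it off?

Distance(S, T) = 8.5 — off by 8.90.

B = (0.00, 0.00) ✓; BZ at -66.20° ✓; |BZ| = 48.80 ✓; ∠BZS = 148.7° ✓; |ZS| = 41.50 ✓; ∠(ZS, ST) = 90.00° ✓; |ST| = 17.40 ✗.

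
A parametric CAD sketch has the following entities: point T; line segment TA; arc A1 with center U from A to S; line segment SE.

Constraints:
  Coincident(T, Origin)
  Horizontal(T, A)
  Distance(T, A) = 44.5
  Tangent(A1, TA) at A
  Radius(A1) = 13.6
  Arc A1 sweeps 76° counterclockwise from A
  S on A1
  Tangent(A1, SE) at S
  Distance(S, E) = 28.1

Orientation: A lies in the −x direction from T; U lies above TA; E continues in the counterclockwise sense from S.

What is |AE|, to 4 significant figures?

42.56

T is at the origin; TA is horizontal with |TA| = 44.5 and A on the −x side, so A = (-44.50, 0.000). The tangent condition forces UA to be normal to TA, so U = A + (0, 13.6) = (-44.50, 13.60). On A1, A sits at bearing -90° from U; a 76° counterclockwise sweep puts S at bearing -14°, so S = U + 13.6·(cos -14°, sin -14°) = (-31.30, 10.31). The tangent condition forces US to be normal to SE, so SE runs along (−sin -14°, cos -14°); with |SE| = 28.1, E = (-24.51, 37.58). Then |AE| = |E − A| = 42.56.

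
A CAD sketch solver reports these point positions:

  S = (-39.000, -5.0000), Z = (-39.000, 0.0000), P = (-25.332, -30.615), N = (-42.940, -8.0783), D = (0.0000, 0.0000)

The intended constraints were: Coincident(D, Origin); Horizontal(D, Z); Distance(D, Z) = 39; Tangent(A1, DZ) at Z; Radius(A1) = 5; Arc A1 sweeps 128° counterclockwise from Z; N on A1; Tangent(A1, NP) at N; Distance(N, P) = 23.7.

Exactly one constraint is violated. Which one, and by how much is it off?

Distance(N, P) = 23.7 — off by 4.90.

D = (0.00, 0.00) ✓; D.y = 0.00, Z.y = 0.00 ✓; |DZ| = 39.00 ✓; ∠(SZ, ZD) = 90.00° ✓; |SZ| = 5.000 ✓; bearing(S→N) − bearing(S→Z) = 128.0° ✓; |SN| = 5.000 ✓; ∠(SN, NP) = 90.00° ✓; |NP| = 28.60 ✗.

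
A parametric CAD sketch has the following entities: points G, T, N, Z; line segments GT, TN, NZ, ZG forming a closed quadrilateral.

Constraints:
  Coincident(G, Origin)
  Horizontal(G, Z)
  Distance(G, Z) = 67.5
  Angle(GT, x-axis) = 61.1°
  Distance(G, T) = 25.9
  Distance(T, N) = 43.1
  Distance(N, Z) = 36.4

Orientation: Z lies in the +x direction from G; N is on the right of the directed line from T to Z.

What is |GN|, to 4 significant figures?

37.15

Checks: |TN| = 43.10 ✓; |NZ| = 36.40 ✓.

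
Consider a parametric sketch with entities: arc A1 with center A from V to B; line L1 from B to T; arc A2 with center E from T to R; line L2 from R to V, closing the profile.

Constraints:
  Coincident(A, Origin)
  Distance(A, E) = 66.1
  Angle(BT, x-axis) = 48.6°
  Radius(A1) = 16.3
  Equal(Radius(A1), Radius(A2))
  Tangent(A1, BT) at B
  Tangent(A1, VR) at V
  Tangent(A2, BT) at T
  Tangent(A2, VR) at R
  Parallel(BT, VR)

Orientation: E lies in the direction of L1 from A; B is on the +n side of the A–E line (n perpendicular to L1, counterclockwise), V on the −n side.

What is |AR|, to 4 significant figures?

68.08

The slot axis is L1's direction at 48.6°, so u = (cos 48.6°, sin 48.6°) = (0.6613, 0.7501) and n = (−sin 48.6°, cos 48.6°) = (-0.7501, 0.6613). A is at the origin and E lies 66.1 along u from A, so E = 66.1·u = (43.71, 49.58). Tangency of A1 to both parallel lines with radius 16.3 puts B and V at A ± 16.3·n: B = (-12.23, 10.78), V = (12.23, -10.78). Equal radii place T and R the same way about E: T = E + 16.3·n = (31.49, 60.36), R = E − 16.3·n = (55.94, 38.80). Then |AR| = |R − A| = 68.08.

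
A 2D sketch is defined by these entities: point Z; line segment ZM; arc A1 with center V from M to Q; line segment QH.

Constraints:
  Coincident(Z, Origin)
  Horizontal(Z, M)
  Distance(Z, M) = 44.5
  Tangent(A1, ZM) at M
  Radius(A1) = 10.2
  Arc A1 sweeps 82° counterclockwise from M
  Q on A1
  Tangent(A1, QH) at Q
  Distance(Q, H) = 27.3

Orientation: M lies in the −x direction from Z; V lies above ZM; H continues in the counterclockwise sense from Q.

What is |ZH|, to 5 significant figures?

47.107

On A1, M sits at bearing -90° from V; an 82° counterclockwise sweep puts Q at bearing -8°, so Q = V + 10.2·(cos -8°, sin -8°) = (-34.399, 8.7804). Tangency of A1 to QH means the radius VQ is perpendicular to QH, so QH runs along (−sin -8°, cos -8°); with |QH| = 27.3, H = (-30.600, 35.815). Then |ZH| = |H − Z| = 47.107.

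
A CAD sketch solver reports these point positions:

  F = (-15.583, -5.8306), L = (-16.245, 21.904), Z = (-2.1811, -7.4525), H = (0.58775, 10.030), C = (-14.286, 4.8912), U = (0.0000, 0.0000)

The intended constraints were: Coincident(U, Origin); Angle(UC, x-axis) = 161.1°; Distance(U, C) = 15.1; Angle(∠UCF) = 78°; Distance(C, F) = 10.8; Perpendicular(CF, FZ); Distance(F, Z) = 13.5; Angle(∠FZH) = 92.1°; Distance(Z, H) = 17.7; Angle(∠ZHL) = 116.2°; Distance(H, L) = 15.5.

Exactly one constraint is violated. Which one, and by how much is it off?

Distance(H, L) = 15.5 — off by 5.10.

U = (0.00, 0.00) ✓; UC at 161.1° ✓; |UC| = 15.10 ✓; ∠UCF = 78.00° ✓; |CF| = 10.80 ✓; ∠(CF, FZ) = 90.00° ✓; |FZ| = 13.50 ✓; ∠FZH = 92.10° ✓; |ZH| = 17.70 ✓; ∠ZHL = 116.2° ✓; |HL| = 20.60 ✗.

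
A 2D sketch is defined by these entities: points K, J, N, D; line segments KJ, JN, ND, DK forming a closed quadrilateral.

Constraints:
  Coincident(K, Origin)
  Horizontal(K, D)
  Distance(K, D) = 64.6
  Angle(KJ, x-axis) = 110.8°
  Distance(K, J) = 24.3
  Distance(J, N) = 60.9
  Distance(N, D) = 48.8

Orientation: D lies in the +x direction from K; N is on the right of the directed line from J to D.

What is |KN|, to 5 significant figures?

37.541

Checks: |JN| = 60.90 ✓; |ND| = 48.80 ✓.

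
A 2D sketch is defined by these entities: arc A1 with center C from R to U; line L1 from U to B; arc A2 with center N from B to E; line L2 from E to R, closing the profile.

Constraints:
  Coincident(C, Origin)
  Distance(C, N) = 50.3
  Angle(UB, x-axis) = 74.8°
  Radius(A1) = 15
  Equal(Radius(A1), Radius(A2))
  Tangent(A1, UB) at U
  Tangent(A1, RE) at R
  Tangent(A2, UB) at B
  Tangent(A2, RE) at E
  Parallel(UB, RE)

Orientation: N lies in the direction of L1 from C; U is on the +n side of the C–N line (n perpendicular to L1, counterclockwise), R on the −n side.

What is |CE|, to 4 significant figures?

52.49

The slot axis is L1's direction at 74.8°, so u = (cos 74.8°, sin 74.8°) = (0.2622, 0.9650) and n = (−sin 74.8°, cos 74.8°) = (-0.9650, 0.2622). C is at the origin and N lies 50.3 along u from C, so N = 50.3·u = (13.19, 48.54). Tangency of A1 to both parallel lines with radius 15.0 puts U and R at C ± 15.0·n: U = (-14.48, 3.933), R = (14.48, -3.933). Equal radii place B and E the same way about N: B = N + 15.0·n = (-1.287, 52.47), E = N − 15.0·n = (27.66, 44.61). Then |CE| = |E − C| = 52.49.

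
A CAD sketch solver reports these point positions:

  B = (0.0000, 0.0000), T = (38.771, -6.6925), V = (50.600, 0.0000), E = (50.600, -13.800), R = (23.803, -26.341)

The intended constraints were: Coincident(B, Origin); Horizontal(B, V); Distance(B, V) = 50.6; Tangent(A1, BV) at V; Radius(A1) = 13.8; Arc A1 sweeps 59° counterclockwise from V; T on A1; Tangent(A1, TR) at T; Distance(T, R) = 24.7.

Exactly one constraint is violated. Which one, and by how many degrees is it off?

Tangent(A1, TR) at T — off by 6.30°.

B = (0.00, 0.00) ✓; B.y = 0.00, V.y = 0.00 ✓; |BV| = 50.60 ✓; ∠(EV, VB) = 90.00° ✓; |EV| = 13.80 ✓; bearing(E→T) − bearing(E→V) = 59.00° ✓; |ET| = 13.80 ✓; ∠(ET, TR) = 96.30° ✗; |TR| = 24.70 ✓.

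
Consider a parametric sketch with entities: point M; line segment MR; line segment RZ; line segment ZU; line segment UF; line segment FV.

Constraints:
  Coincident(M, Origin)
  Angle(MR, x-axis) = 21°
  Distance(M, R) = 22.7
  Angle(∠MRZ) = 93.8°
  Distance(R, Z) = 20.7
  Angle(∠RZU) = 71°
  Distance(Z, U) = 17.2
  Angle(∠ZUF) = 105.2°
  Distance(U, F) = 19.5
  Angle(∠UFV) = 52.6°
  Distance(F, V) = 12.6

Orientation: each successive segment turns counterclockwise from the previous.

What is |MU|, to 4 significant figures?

17.79

M is at the origin; MR runs at 21.0° with length 22.7, so R = (21.19, 8.135). ∠MRZ = 93.8° gives RZ at 107.2° from the x-axis; with |RZ| = 20.7, Z = (15.07, 27.91). ∠RZU = 71.0° gives ZU at -143.8° from the x-axis; with |ZU| = 17.2, U = (1.191, 17.75). Then |MU| = |U − M| = 17.79.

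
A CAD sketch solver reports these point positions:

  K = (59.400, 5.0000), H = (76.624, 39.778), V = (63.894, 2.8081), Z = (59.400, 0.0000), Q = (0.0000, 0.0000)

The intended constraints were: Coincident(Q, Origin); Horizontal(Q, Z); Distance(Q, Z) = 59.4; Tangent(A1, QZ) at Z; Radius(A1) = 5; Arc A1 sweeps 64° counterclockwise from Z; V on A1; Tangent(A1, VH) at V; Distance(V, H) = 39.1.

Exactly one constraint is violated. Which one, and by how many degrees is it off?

Tangent(A1, VH) at V — off by 7.00°.

Q = (0.00, 0.00) ✓; Q.y = 0.00, Z.y = 0.00 ✓; |QZ| = 59.40 ✓; ∠(KZ, ZQ) = 90.00° ✓; |KZ| = 5.000 ✓; bearing(K→V) − bearing(K→Z) = 64.00° ✓; |KV| = 5.000 ✓; ∠(KV, VH) = 83.00° ✗; |VH| = 39.10 ✓.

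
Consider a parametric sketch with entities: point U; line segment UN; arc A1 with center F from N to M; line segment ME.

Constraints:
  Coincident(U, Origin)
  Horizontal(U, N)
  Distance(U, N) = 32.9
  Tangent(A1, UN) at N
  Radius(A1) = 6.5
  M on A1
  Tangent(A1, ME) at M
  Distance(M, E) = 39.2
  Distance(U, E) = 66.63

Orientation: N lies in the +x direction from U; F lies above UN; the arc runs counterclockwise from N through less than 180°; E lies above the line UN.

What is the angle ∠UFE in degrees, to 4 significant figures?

130.6°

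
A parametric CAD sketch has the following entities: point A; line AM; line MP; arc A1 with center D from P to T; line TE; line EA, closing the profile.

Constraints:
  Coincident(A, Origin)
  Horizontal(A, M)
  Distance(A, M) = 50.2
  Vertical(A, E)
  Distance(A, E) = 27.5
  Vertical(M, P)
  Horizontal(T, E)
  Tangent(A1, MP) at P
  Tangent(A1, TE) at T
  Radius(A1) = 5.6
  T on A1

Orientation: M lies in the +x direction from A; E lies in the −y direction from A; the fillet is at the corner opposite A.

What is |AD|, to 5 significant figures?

49.687

AE is vertical with |AE| = 27.5 and E on the −y side, so E = (0.0000, -27.500). The virtual corner opposite A is at (50.200, -27.500). A1 meets MP tangentially, so DP is at right angles to MP and A1 meets TE tangentially, so DT is at right angles to TE, with radius 5.6, so the center D sits 5.6 in from both sides at D = (44.600, -21.900). Then |AD| = |D − A| = 49.687.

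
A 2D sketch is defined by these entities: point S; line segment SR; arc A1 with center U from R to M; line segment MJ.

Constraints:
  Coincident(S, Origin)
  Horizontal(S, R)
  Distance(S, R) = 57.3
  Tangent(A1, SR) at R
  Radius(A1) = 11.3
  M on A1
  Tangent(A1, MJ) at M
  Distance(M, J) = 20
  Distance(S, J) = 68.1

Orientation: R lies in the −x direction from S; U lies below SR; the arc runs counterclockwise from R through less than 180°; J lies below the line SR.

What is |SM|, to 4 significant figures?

69.41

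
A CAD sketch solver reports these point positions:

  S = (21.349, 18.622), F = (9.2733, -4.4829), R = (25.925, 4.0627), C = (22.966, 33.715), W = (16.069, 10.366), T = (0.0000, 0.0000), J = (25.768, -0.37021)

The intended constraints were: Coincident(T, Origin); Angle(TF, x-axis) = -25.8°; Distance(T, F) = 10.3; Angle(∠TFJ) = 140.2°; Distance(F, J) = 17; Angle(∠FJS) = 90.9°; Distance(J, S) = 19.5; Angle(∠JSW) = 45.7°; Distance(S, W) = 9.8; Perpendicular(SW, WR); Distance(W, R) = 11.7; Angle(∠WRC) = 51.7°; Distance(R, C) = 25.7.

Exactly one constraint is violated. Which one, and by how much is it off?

Distance(R, C) = 25.7 — off by 4.10.

T = (0.00, 0.00) ✓; TF at -25.80° ✓; |TF| = 10.30 ✓; ∠TFJ = 140.2° ✓; |FJ| = 17.00 ✓; ∠FJS = 90.90° ✓; |JS| = 19.50 ✓; ∠JSW = 45.70° ✓; |SW| = 9.800 ✓; ∠(SW, WR) = 90.00° ✓; |WR| = 11.70 ✓; ∠WRC = 51.70° ✓; |RC| = 29.80 ✗.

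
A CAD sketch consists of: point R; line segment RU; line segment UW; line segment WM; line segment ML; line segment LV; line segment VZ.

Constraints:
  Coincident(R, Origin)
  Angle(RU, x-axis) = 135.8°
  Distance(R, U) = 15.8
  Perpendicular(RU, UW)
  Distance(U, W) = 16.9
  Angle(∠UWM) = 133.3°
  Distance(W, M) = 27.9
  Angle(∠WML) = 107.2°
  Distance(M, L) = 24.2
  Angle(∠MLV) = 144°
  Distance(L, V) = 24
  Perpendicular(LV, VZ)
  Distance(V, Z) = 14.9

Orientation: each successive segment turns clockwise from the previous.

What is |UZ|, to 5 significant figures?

37.963

∠MLV = 144.0° gives LV at -109.70° from the x-axis; with |LV| = 24.0, V = (27.053, -23.130). LV ⟂ VZ, so VZ runs at 160.30°; with |VZ| = 14.9, Z = (13.025, -18.107). Then |UZ| = |Z − U| = 37.963.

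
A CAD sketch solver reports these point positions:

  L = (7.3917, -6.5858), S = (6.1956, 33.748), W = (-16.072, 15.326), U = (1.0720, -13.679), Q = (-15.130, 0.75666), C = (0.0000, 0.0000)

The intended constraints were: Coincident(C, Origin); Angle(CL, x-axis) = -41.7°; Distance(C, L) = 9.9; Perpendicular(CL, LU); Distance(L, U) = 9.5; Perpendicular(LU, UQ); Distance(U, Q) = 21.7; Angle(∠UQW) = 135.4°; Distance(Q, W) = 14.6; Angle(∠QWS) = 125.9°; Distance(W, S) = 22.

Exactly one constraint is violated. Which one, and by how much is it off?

Distance(W, S) = 22 — off by 6.90.

C = (0.00, 0.00) ✓; CL at -41.70° ✓; |CL| = 9.900 ✓; ∠(CL, LU) = 90.00° ✓; |LU| = 9.500 ✓; ∠(LU, UQ) = 90.00° ✓; |UQ| = 21.70 ✓; ∠UQW = 135.4° ✓; |QW| = 14.60 ✓; ∠QWS = 125.9° ✓; |WS| = 28.90 ✗.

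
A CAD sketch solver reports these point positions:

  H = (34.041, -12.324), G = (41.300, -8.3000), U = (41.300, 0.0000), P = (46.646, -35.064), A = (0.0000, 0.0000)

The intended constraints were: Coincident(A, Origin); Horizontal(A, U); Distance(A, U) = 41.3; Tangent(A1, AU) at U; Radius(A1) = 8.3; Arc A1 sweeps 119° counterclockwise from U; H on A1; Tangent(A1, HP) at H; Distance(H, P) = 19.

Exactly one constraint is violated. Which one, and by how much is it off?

Distance(H, P) = 19 — off by 7.00.

A = (0.00, 0.00) ✓; A.y = 0.00, U.y = 0.00 ✓; |AU| = 41.30 ✓; ∠(GU, UA) = 90.00° ✓; |GU| = 8.300 ✓; bearing(G→H) − bearing(G→U) = 119.0° ✓; |GH| = 8.300 ✓; ∠(GH, HP) = 90.00° ✓; |HP| = 26.00 ✗.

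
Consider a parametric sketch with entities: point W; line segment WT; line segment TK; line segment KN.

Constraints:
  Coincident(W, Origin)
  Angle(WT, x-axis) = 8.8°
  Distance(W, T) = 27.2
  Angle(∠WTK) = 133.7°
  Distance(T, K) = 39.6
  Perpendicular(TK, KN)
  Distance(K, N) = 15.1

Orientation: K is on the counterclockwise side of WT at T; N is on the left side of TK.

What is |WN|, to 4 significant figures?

58.57

W is at the origin; WT runs at 8.8° with length 27.2, so T = 27.2·(cos 8.8°, sin 8.8°) = (26.88, 4.161). ∠WTK = 133.7°, so TK runs at 8.8° + (180° − 133.7°) = 55.10° from the x-axis; with |TK| = 39.6, K = T + 39.6·(cos 55.10°, sin 55.10°) = (49.54, 36.64). TK is perpendicular to KN; with |KN| = 15.1 on the left of TK, N = K + 15.1·(-0.8202, 0.5721) = (37.15, 45.28). Then |WN| = |N − W| = 58.57.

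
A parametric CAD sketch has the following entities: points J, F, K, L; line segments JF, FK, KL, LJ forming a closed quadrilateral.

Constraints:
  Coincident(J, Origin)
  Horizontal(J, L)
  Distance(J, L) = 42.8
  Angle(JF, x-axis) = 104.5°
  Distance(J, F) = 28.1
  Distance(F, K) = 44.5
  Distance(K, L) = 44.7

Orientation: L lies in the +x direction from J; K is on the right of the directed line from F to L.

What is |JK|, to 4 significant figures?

16.56

Checks: |FK| = 44.50 ✓; |KL| = 44.70 ✓.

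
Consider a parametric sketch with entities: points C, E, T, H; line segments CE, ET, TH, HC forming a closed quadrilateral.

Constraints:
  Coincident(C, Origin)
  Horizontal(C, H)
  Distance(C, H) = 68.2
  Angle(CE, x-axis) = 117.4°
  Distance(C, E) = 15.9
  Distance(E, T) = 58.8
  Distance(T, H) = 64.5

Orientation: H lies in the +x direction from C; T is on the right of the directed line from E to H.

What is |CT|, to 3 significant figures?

42.9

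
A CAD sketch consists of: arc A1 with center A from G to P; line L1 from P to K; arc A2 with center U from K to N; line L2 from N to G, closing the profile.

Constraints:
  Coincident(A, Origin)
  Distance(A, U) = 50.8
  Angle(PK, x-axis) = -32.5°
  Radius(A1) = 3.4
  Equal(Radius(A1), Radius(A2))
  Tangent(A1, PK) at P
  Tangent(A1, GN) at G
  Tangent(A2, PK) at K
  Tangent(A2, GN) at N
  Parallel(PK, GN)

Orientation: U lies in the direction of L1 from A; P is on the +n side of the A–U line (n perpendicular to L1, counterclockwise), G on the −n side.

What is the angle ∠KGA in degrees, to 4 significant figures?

82.38°

The slot axis is L1's direction at -32.5°, so u = (cos -32.5°, sin -32.5°) = (0.8434, -0.5373) and n = (−sin -32.5°, cos -32.5°) = (0.5373, 0.8434). A is at the origin and U lies 50.8 along u from A, so U = 50.8·u = (42.84, -27.29). Tangency of A1 to both parallel lines with radius 3.4 puts P and G at A ± 3.4·n: P = (1.827, 2.868), G = (-1.827, -2.868). Equal radii place K and N the same way about U: K = U + 3.4·n = (44.67, -24.43), N = U − 3.4·n = (41.02, -30.16). Then cos ∠KGA = GK·GA / (|GK||GA|), giving 82.38°.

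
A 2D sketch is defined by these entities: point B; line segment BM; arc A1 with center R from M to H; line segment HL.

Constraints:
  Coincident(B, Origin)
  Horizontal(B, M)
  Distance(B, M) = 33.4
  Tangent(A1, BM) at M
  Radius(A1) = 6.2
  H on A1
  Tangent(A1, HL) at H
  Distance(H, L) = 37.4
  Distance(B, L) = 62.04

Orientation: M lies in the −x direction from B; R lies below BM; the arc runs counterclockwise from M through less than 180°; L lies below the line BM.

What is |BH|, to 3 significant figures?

39.9

Checks: B.y = 0.00, M.y = 0.00 ✓; |RH| = 6.200 ✓; ∠(RH, HL) = 90.00° ✓; |HL| = 37.40 ✓; |BL| = 62.04 ✓.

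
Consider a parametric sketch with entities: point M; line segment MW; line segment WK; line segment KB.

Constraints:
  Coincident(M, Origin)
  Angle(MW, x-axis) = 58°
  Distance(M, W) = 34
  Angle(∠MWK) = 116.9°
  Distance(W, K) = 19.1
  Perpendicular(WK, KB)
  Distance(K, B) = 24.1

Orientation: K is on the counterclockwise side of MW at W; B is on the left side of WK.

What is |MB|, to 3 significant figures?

35.0

M is at the origin; MW runs at 58.0° with length 34.0, so W = 34.0·(cos 58.0°, sin 58.0°) = (18.0, 28.8). ∠MWK = 116.9°, so WK runs at 58.0° + (180° − 116.9°) = 121° from the x-axis; with |WK| = 19.1, K = W + 19.1·(cos 121°, sin 121°) = (8.15, 45.2). WK ⟂ KB; with |KB| = 24.1 on the left of WK, B = K + 24.1·(-0.856, -0.517) = (-12.5, 32.7). Then |MB| = |B − M| = 35.0.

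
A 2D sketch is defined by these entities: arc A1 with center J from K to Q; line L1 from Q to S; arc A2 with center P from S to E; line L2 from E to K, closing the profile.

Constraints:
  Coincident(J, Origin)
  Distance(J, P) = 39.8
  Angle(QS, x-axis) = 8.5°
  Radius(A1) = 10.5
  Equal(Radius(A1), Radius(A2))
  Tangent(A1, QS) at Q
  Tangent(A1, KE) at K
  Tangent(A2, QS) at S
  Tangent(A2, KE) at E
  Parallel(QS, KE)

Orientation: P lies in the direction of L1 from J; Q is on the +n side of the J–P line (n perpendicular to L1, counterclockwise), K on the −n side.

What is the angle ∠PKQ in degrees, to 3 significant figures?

75.2°

The slot axis is L1's direction at 8.5°, so u = (cos 8.5°, sin 8.5°) = (0.989, 0.148) and n = (−sin 8.5°, cos 8.5°) = (-0.148, 0.989). J is at the origin and P lies 39.8 along u from J, so P = 39.8·u = (39.4, 5.88). Tangency of A1 to both parallel lines with radius 10.5 puts Q and K at J ± 10.5·n: Q = (-1.55, 10.4), K = (1.55, -10.4). Then cos ∠PKQ = KP·KQ / (|KP||KQ|), giving 75.2°.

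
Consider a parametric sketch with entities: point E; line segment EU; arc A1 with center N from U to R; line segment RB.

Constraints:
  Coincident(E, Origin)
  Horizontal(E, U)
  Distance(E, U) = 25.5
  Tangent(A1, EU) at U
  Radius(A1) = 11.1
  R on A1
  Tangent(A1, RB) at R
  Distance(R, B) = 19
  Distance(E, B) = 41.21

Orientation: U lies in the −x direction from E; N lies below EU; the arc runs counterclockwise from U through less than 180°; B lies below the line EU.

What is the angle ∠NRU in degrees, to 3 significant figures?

28.6°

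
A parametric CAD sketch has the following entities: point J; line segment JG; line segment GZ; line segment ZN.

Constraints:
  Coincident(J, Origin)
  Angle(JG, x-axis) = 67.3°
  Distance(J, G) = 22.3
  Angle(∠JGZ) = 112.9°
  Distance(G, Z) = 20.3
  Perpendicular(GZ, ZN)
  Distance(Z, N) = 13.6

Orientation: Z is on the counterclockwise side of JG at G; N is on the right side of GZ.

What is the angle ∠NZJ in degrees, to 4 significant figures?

125.3°

J is at the origin; JG runs at 67.3° with length 22.3, so G = 22.3·(cos 67.3°, sin 67.3°) = (8.606, 20.57). ∠JGZ = 112.9°, so GZ runs at 67.3° + (180° − 112.9°) = 134.4° from the x-axis; with |GZ| = 20.3, Z = G + 20.3·(cos 134.4°, sin 134.4°) = (-5.597, 35.08). The perpendicularity gives ZN at right angles to GZ; with |ZN| = 13.6 on the right of GZ, N = Z + 13.6·(0.7145, 0.6997) = (4.119, 44.59). Then cos ∠NZJ = ZN·ZJ / (|ZN||ZJ|), giving 125.3°.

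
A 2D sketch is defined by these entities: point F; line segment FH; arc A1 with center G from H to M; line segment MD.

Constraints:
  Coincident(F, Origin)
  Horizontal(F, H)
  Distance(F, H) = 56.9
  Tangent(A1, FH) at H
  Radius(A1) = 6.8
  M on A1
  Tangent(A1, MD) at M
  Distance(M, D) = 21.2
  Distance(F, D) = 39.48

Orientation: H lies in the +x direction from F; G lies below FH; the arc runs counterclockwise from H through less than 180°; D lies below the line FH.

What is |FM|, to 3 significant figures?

52.5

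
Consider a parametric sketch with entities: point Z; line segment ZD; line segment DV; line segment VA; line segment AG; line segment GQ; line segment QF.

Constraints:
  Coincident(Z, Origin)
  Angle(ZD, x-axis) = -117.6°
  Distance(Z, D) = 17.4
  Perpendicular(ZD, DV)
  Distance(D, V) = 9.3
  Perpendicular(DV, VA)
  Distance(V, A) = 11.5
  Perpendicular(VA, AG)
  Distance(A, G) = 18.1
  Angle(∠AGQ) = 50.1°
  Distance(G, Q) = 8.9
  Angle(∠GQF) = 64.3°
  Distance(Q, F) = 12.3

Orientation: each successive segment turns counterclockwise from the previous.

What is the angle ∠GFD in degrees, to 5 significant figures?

60.789°

Z is at the origin; ZD runs at -117.6° with length 17.4, so D = (-8.0614, -15.420). The perpendicularity gives DV at right angles to ZD, so DV runs at -27.600°; with |DV| = 9.3, V = (0.18034, -19.729). DV is perpendicular to VA, so VA runs at 62.400°; with |VA| = 11.5, A = (5.5082, -9.5373). VA is perpendicular to AG, so AG runs at 152.40°; with |AG| = 18.1, G = (-10.532, -1.1516). ∠AGQ = 50.1° gives GQ at -77.700° from the x-axis; with |GQ| = 8.9, Q = (-8.6361, -9.8473). ∠GQF = 64.3° gives QF at 38.000° from the x-axis; with |QF| = 12.3, F = (1.0565, -2.2747). Then cos ∠GFD = FG·FD / (|FG||FD|), giving 60.789°.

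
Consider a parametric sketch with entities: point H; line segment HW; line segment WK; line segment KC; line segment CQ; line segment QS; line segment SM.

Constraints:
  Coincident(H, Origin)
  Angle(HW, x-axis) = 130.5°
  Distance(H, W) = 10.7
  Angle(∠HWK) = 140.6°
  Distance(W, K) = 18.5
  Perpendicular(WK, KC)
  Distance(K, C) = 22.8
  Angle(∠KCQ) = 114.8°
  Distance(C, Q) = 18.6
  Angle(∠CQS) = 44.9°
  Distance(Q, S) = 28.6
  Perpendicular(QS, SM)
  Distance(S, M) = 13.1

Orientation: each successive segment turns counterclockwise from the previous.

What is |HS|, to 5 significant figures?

20.034

H is at the origin; HW runs at 130.5° with length 10.7, so W = (-6.9491, 8.1363). ∠HWK = 140.6° gives WK at 169.90° from the x-axis; with |WK| = 18.5, K = (-25.162, 11.381). WK ⟂ KC, so KC runs at -100.10°; with |KC| = 22.8, C = (-29.161, -11.066). ∠KCQ = 114.8° gives CQ at -34.900° from the x-axis; with |CQ| = 18.6, Q = (-13.906, -21.708). ∠CQS = 44.9° gives QS at 100.20° from the x-axis; with |QS| = 28.6, S = (-18.971, 6.4400). Then |HS| = |S − H| = 20.034.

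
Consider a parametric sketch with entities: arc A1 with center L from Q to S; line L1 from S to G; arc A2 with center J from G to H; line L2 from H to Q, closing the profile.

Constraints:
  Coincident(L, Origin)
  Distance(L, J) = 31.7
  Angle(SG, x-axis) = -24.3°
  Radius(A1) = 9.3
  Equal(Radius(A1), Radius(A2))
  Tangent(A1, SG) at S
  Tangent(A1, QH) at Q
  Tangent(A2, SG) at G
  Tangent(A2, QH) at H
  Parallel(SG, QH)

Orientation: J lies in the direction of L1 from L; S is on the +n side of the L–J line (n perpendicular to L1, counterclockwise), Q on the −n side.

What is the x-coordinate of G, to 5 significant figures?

32.719

The slot axis is L1's direction at -24.3°, so u = (cos -24.3°, sin -24.3°) = (0.91140, -0.41151) and n = (−sin -24.3°, cos -24.3°) = (0.41151, 0.91140). L is at the origin and J lies 31.7 along u from L, so J = 31.7·u = (28.891, -13.045). Tangency of A1 to both parallel lines with radius 9.3 puts S and Q at L ± 9.3·n: S = (3.8271, 8.4761), Q = (-3.8271, -8.4761). Equal radii place G and H the same way about J: G = J + 9.3·n = (32.719, -4.5690), H = J − 9.3·n = (25.064, -21.521). So G.x = 32.719.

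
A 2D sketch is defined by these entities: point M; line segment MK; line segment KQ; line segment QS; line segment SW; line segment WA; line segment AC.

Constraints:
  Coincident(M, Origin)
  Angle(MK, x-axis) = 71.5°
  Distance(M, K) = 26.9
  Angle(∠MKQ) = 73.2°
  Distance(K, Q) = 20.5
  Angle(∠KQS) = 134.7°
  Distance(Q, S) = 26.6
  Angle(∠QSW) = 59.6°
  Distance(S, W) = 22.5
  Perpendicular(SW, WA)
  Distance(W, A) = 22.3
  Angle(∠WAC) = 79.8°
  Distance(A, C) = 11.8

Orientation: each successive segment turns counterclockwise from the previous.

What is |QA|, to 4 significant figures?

9.062

M is at the origin; MK runs at 71.5° with length 26.9, so K = (8.535, 25.51). ∠MKQ = 73.2° gives KQ at 178.3° from the x-axis; with |KQ| = 20.5, Q = (-11.96, 26.12). ∠KQS = 134.7° gives QS at -136.4° from the x-axis; with |QS| = 26.6, S = (-31.22, 7.774). ∠QSW = 59.6° gives SW at -16.00° from the x-axis; with |SW| = 22.5, W = (-9.590, 1.572). SW ⟂ WA, so WA runs at 74.00°; with |WA| = 22.3, A = (-3.443, 23.01). Then |QA| = |A − Q| = 9.062.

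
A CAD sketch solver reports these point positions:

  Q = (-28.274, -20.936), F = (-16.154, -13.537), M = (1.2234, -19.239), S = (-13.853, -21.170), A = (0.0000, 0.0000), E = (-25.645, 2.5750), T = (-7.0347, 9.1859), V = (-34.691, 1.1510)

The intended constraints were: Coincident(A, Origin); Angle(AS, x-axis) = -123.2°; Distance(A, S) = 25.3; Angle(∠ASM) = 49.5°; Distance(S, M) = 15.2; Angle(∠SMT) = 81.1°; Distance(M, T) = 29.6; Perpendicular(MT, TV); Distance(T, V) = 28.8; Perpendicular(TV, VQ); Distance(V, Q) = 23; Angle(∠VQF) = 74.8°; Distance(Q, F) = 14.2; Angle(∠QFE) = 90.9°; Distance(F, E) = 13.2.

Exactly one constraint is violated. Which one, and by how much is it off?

Distance(F, E) = 13.2 — off by 5.50.

A = (0.00, 0.00) ✓; AS at -123.2° ✓; |AS| = 25.30 ✓; ∠ASM = 49.50° ✓; |SM| = 15.20 ✓; ∠SMT = 81.10° ✓; |MT| = 29.60 ✓; ∠(MT, TV) = 90.00° ✓; |TV| = 28.80 ✓; ∠(TV, VQ) = 90.00° ✓; |VQ| = 23.00 ✓; ∠VQF = 74.80° ✓; |QF| = 14.20 ✓; ∠QFE = 90.90° ✓; |FE| = 18.70 ✗.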